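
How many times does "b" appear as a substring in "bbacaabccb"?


Searching for "b" in "bbacaabccb"
Scanning each position:
  Position 0: "b" => MATCH
  Position 1: "b" => MATCH
  Position 2: "a" => no
  Position 3: "c" => no
  Position 4: "a" => no
  Position 5: "a" => no
  Position 6: "b" => MATCH
  Position 7: "c" => no
  Position 8: "c" => no
  Position 9: "b" => MATCH
Total occurrences: 4

4


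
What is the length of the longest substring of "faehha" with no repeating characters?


Input: "faehha"
Sliding window (track last position of each char):
  Position 0 ('f'): window [0,0] length 1 -- new best
  Position 1 ('a'): window [0,1] length 2 -- new best
  Position 2 ('e'): window [0,2] length 3 -- new best
  Position 3 ('h'): window [0,3] length 4 -- new best
  Position 4 ('h'): repeat (last at 3), move window start to 4
  Position 4 ('h'): window [4,4] length 1
  Position 5 ('a'): window [4,5] length 2
Longest substring with no repeats: "faeh" with length 4

4


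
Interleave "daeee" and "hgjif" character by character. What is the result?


Interleaving "daeee" and "hgjif":
  Position 0: 'd' from first, 'h' from second => "dh"
  Position 1: 'a' from first, 'g' from second => "ag"
  Position 2: 'e' from first, 'j' from second => "ej"
  Position 3: 'e' from first, 'i' from second => "ei"
  Position 4: 'e' from first, 'f' from second => "ef"
Result: dhagejeief

dhagejeief


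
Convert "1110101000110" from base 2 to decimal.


Input: "1110101000110" in base 2
Positional expansion:
  Digit '1' (value 1) x 2^12 = 4096
  Digit '1' (value 1) x 2^11 = 2048
  Digit '1' (value 1) x 2^10 = 1024
  Digit '0' (value 0) x 2^9 = 0
  Digit '1' (value 1) x 2^8 = 256
  Digit '0' (value 0) x 2^7 = 0
  Digit '1' (value 1) x 2^6 = 64
  Digit '0' (value 0) x 2^5 = 0
  Digit '0' (value 0) x 2^4 = 0
  Digit '0' (value 0) x 2^3 = 0
  Digit '1' (value 1) x 2^2 = 4
  Digit '1' (value 1) x 2^1 = 2
  Digit '0' (value 0) x 2^0 = 0
Sum = 7494

7494


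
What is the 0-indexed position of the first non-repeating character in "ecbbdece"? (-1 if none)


Input: ecbbdece
Character frequencies:
  'b': 2
  'c': 2
  'd': 1
  'e': 3
Scanning left to right for freq == 1:
  Position 0 ('e'): freq=3, skip
  Position 1 ('c'): freq=2, skip
  Position 2 ('b'): freq=2, skip
  Position 3 ('b'): freq=2, skip
  Position 4 ('d'): unique! => answer = 4

4


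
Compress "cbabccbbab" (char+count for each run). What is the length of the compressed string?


Input: cbabccbbab
Runs:
  'c' x 1 => "c1"
  'b' x 1 => "b1"
  'a' x 1 => "a1"
  'b' x 1 => "b1"
  'c' x 2 => "c2"
  'b' x 2 => "b2"
  'a' x 1 => "a1"
  'b' x 1 => "b1"
Compressed: "c1b1a1b1c2b2a1b1"
Compressed length: 16

16


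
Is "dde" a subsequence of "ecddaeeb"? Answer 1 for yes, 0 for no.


Check if "dde" is a subsequence of "ecddaeeb"
Greedy scan:
  Position 0 ('e'): no match needed
  Position 1 ('c'): no match needed
  Position 2 ('d'): matches sub[0] = 'd'
  Position 3 ('d'): matches sub[1] = 'd'
  Position 4 ('a'): no match needed
  Position 5 ('e'): matches sub[2] = 'e'
  Position 6 ('e'): no match needed
  Position 7 ('b'): no match needed
All 3 characters matched => is a subsequence

1


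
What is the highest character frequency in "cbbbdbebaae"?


Input: cbbbdbebaae
Character counts:
  'a': 2
  'b': 5
  'c': 1
  'd': 1
  'e': 2
Maximum frequency: 5

5


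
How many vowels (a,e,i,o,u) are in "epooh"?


Input: epooh
Checking each character:
  'e' at position 0: vowel (running total: 1)
  'p' at position 1: consonant
  'o' at position 2: vowel (running total: 2)
  'o' at position 3: vowel (running total: 3)
  'h' at position 4: consonant
Total vowels: 3

3


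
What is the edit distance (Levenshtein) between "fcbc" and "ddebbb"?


Computing edit distance: "fcbc" -> "ddebbb"
DP table:
           d    d    e    b    b    b
      0    1    2    3    4    5    6
  f   1    1    2    3    4    5    6
  c   2    2    2    3    4    5    6
  b   3    3    3    3    3    4    5
  c   4    4    4    4    4    4    5
Edit distance = dp[4][6] = 5

5


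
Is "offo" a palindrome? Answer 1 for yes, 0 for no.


Input: offo
Reversed: offo
  Compare pos 0 ('o') with pos 3 ('o'): match
  Compare pos 1 ('f') with pos 2 ('f'): match
Result: palindrome

1


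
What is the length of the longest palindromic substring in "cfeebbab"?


Input: "cfeebbab"
Checking substrings for palindromes:
  [5:8] "bab" (len 3) => palindrome
  [2:4] "ee" (len 2) => palindrome
  [4:6] "bb" (len 2) => palindrome
Longest palindromic substring: "bab" with length 3

3


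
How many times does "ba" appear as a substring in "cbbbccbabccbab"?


Searching for "ba" in "cbbbccbabccbab"
Scanning each position:
  Position 0: "cb" => no
  Position 1: "bb" => no
  Position 2: "bb" => no
  Position 3: "bc" => no
  Position 4: "cc" => no
  Position 5: "cb" => no
  Position 6: "ba" => MATCH
  Position 7: "ab" => no
  Position 8: "bc" => no
  Position 9: "cc" => no
  Position 10: "cb" => no
  Position 11: "ba" => MATCH
  Position 12: "ab" => no
Total occurrences: 2

2


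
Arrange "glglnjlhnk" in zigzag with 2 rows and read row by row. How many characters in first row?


Zigzag "glglnjlhnk" into 2 rows:
Placing characters:
  'g' => row 0
  'l' => row 1
  'g' => row 0
  'l' => row 1
  'n' => row 0
  'j' => row 1
  'l' => row 0
  'h' => row 1
  'n' => row 0
  'k' => row 1
Rows:
  Row 0: "ggnln"
  Row 1: "lljhk"
First row length: 5

5


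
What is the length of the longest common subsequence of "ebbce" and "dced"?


LCS of "ebbce" and "dced"
DP table:
           d    c    e    d
      0    0    0    0    0
  e   0    0    0    1    1
  b   0    0    0    1    1
  b   0    0    0    1    1
  c   0    0    1    1    1
  e   0    0    1    2    2
LCS length = dp[5][4] = 2

2


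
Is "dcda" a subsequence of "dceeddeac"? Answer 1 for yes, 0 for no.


Check if "dcda" is a subsequence of "dceeddeac"
Greedy scan:
  Position 0 ('d'): matches sub[0] = 'd'
  Position 1 ('c'): matches sub[1] = 'c'
  Position 2 ('e'): no match needed
  Position 3 ('e'): no match needed
  Position 4 ('d'): matches sub[2] = 'd'
  Position 5 ('d'): no match needed
  Position 6 ('e'): no match needed
  Position 7 ('a'): matches sub[3] = 'a'
  Position 8 ('c'): no match needed
All 4 characters matched => is a subsequence

1


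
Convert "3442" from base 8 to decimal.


Input: "3442" in base 8
Positional expansion:
  Digit '3' (value 3) x 8^3 = 1536
  Digit '4' (value 4) x 8^2 = 256
  Digit '4' (value 4) x 8^1 = 32
  Digit '2' (value 2) x 8^0 = 2
Sum = 1826

1826


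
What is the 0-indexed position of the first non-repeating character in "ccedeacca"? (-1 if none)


Input: ccedeacca
Character frequencies:
  'a': 2
  'c': 4
  'd': 1
  'e': 2
Scanning left to right for freq == 1:
  Position 0 ('c'): freq=4, skip
  Position 1 ('c'): freq=4, skip
  Position 2 ('e'): freq=2, skip
  Position 3 ('d'): unique! => answer = 3

3


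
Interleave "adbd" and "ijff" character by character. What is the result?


Interleaving "adbd" and "ijff":
  Position 0: 'a' from first, 'i' from second => "ai"
  Position 1: 'd' from first, 'j' from second => "dj"
  Position 2: 'b' from first, 'f' from second => "bf"
  Position 3: 'd' from first, 'f' from second => "df"
Result: aidjbfdf

aidjbfdf


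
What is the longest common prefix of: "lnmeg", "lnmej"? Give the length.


Words: lnmeg, lnmej
  Position 0: all 'l' => match
  Position 1: all 'n' => match
  Position 2: all 'm' => match
  Position 3: all 'e' => match
  Position 4: ('g', 'j') => mismatch, stop
LCP = "lnme" (length 4)

4


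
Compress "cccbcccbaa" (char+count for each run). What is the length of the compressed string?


Input: cccbcccbaa
Runs:
  'c' x 3 => "c3"
  'b' x 1 => "b1"
  'c' x 3 => "c3"
  'b' x 1 => "b1"
  'a' x 2 => "a2"
Compressed: "c3b1c3b1a2"
Compressed length: 10

10


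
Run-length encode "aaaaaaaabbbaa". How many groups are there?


Input: aaaaaaaabbbaa
Scanning for consecutive runs:
  Group 1: 'a' x 8 (positions 0-7)
  Group 2: 'b' x 3 (positions 8-10)
  Group 3: 'a' x 2 (positions 11-12)
Total groups: 3

3


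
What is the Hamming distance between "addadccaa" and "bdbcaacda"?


Comparing "addadccaa" and "bdbcaacda" position by position:
  Position 0: 'a' vs 'b' => differ
  Position 1: 'd' vs 'd' => same
  Position 2: 'd' vs 'b' => differ
  Position 3: 'a' vs 'c' => differ
  Position 4: 'd' vs 'a' => differ
  Position 5: 'c' vs 'a' => differ
  Position 6: 'c' vs 'c' => same
  Position 7: 'a' vs 'd' => differ
  Position 8: 'a' vs 'a' => same
Total differences (Hamming distance): 6

6


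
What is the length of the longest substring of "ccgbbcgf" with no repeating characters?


Input: "ccgbbcgf"
Sliding window (track last position of each char):
  Position 0 ('c'): window [0,0] length 1 -- new best
  Position 1 ('c'): repeat (last at 0), move window start to 1
  Position 1 ('c'): window [1,1] length 1
  Position 2 ('g'): window [1,2] length 2 -- new best
  Position 3 ('b'): window [1,3] length 3 -- new best
  Position 4 ('b'): repeat (last at 3), move window start to 4
  Position 4 ('b'): window [4,4] length 1
  Position 5 ('c'): window [4,5] length 2
  Position 6 ('g'): window [4,6] length 3
  Position 7 ('f'): window [4,7] length 4 -- new best
Longest substring with no repeats: "bcgf" with length 4

4


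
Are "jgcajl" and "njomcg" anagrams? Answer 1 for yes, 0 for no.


Strings: "jgcajl", "njomcg"
Sorted first:  acgjjl
Sorted second: cgjmno
Differ at position 0: 'a' vs 'c' => not anagrams

0


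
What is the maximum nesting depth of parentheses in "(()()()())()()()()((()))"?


Input: "(()()()())()()()()((()))"
Tracking depth:
  Position 0 '(': depth becomes 1
  Position 1 '(': depth becomes 2
  Position 2 ')': depth becomes 1
  Position 3 '(': depth becomes 2
  Position 4 ')': depth becomes 1
  Position 5 '(': depth becomes 2
  Position 6 ')': depth becomes 1
  Position 7 '(': depth becomes 2
  Position 8 ')': depth becomes 1
  Position 9 ')': depth becomes 0
  Position 10 '(': depth becomes 1
  Position 11 ')': depth becomes 0
  Position 12 '(': depth becomes 1
  Position 13 ')': depth becomes 0
  Position 14 '(': depth becomes 1
  Position 15 ')': depth becomes 0
  Position 16 '(': depth becomes 1
  Position 17 ')': depth becomes 0
  Position 18 '(': depth becomes 1
  Position 19 '(': depth becomes 2
  Position 20 '(': depth becomes 3
  Position 21 ')': depth becomes 2
  Position 22 ')': depth becomes 1
  Position 23 ')': depth becomes 0
Maximum depth reached: 3

3


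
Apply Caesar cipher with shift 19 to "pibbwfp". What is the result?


Caesar cipher: shift "pibbwfp" by 19
  'p' (pos 15) + 19 = pos 8 = 'i'
  'i' (pos 8) + 19 = pos 1 = 'b'
  'b' (pos 1) + 19 = pos 20 = 'u'
  'b' (pos 1) + 19 = pos 20 = 'u'
  'w' (pos 22) + 19 = pos 15 = 'p'
  'f' (pos 5) + 19 = pos 24 = 'y'
  'p' (pos 15) + 19 = pos 8 = 'i'
Result: ibuupyi

ibuupyi


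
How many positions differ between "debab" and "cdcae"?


Comparing "debab" and "cdcae" position by position:
  Position 0: 'd' vs 'c' => DIFFER
  Position 1: 'e' vs 'd' => DIFFER
  Position 2: 'b' vs 'c' => DIFFER
  Position 3: 'a' vs 'a' => same
  Position 4: 'b' vs 'e' => DIFFER
Positions that differ: 4

4


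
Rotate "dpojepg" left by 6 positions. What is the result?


Input: "dpojepg", rotate left by 6
First 6 characters: "dpojep"
Remaining characters: "g"
Concatenate remaining + first: "g" + "dpojep" = "gdpojep"

gdpojep


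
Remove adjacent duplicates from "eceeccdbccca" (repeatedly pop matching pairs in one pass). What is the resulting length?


Input: eceeccdbccca
Stack-based adjacent duplicate removal:
  Read 'e': push. Stack: e
  Read 'c': push. Stack: ec
  Read 'e': push. Stack: ece
  Read 'e': matches stack top 'e' => pop. Stack: ec
  Read 'c': matches stack top 'c' => pop. Stack: e
  Read 'c': push. Stack: ec
  Read 'd': push. Stack: ecd
  Read 'b': push. Stack: ecdb
  Read 'c': push. Stack: ecdbc
  Read 'c': matches stack top 'c' => pop. Stack: ecdb
  Read 'c': push. Stack: ecdbc
  Read 'a': push. Stack: ecdbca
Final stack: "ecdbca" (length 6)

6


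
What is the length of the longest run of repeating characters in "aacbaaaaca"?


Input: "aacbaaaaca"
Scanning for longest run:
  Position 1 ('a'): continues run of 'a', length=2
  Position 2 ('c'): new char, reset run to 1
  Position 3 ('b'): new char, reset run to 1
  Position 4 ('a'): new char, reset run to 1
  Position 5 ('a'): continues run of 'a', length=2
  Position 6 ('a'): continues run of 'a', length=3
  Position 7 ('a'): continues run of 'a', length=4
  Position 8 ('c'): new char, reset run to 1
  Position 9 ('a'): new char, reset run to 1
Longest run: 'a' with length 4

4


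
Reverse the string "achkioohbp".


Input: achkioohbp
Reading characters right to left:
  Position 9: 'p'
  Position 8: 'b'
  Position 7: 'h'
  Position 6: 'o'
  Position 5: 'o'
  Position 4: 'i'
  Position 3: 'k'
  Position 2: 'h'
  Position 1: 'c'
  Position 0: 'a'
Reversed: pbhooikhca

pbhooikhca


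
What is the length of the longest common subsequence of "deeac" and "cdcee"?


LCS of "deeac" and "cdcee"
DP table:
           c    d    c    e    e
      0    0    0    0    0    0
  d   0    0    1    1    1    1
  e   0    0    1    1    2    2
  e   0    0    1    1    2    3
  a   0    0    1    1    2    3
  c   0    1    1    2    2    3
LCS length = dp[5][5] = 3

3


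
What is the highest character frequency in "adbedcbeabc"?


Input: adbedcbeabc
Character counts:
  'a': 2
  'b': 3
  'c': 2
  'd': 2
  'e': 2
Maximum frequency: 3

3


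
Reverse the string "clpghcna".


Input: clpghcna
Reading characters right to left:
  Position 7: 'a'
  Position 6: 'n'
  Position 5: 'c'
  Position 4: 'h'
  Position 3: 'g'
  Position 2: 'p'
  Position 1: 'l'
  Position 0: 'c'
Reversed: anchgplc

anchgplc


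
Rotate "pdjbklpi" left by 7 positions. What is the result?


Input: "pdjbklpi", rotate left by 7
First 7 characters: "pdjbklp"
Remaining characters: "i"
Concatenate remaining + first: "i" + "pdjbklp" = "ipdjbklp"

ipdjbklp


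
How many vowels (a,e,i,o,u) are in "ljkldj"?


Input: ljkldj
Checking each character:
  'l' at position 0: consonant
  'j' at position 1: consonant
  'k' at position 2: consonant
  'l' at position 3: consonant
  'd' at position 4: consonant
  'j' at position 5: consonant
Total vowels: 0

0


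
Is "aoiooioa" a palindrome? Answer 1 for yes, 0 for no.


Input: aoiooioa
Reversed: aoiooioa
  Compare pos 0 ('a') with pos 7 ('a'): match
  Compare pos 1 ('o') with pos 6 ('o'): match
  Compare pos 2 ('i') with pos 5 ('i'): match
  Compare pos 3 ('o') with pos 4 ('o'): match
Result: palindrome

1


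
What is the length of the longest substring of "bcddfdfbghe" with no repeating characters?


Input: "bcddfdfbghe"
Sliding window (track last position of each char):
  Position 0 ('b'): window [0,0] length 1 -- new best
  Position 1 ('c'): window [0,1] length 2 -- new best
  Position 2 ('d'): window [0,2] length 3 -- new best
  Position 3 ('d'): repeat (last at 2), move window start to 3
  Position 3 ('d'): window [3,3] length 1
  Position 4 ('f'): window [3,4] length 2
  Position 5 ('d'): repeat (last at 3), move window start to 4
  Position 5 ('d'): window [4,5] length 2
  Position 6 ('f'): repeat (last at 4), move window start to 5
  Position 6 ('f'): window [5,6] length 2
  Position 7 ('b'): window [5,7] length 3
  Position 8 ('g'): window [5,8] length 4 -- new best
  Position 9 ('h'): window [5,9] length 5 -- new best
  Position 10 ('e'): window [5,10] length 6 -- new best
Longest substring with no repeats: "dfbghe" with length 6

6


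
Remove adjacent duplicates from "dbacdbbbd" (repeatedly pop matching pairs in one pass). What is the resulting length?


Input: dbacdbbbd
Stack-based adjacent duplicate removal:
  Read 'd': push. Stack: d
  Read 'b': push. Stack: db
  Read 'a': push. Stack: dba
  Read 'c': push. Stack: dbac
  Read 'd': push. Stack: dbacd
  Read 'b': push. Stack: dbacdb
  Read 'b': matches stack top 'b' => pop. Stack: dbacd
  Read 'b': push. Stack: dbacdb
  Read 'd': push. Stack: dbacdbd
Final stack: "dbacdbd" (length 7)

7


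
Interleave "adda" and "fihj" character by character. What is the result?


Interleaving "adda" and "fihj":
  Position 0: 'a' from first, 'f' from second => "af"
  Position 1: 'd' from first, 'i' from second => "di"
  Position 2: 'd' from first, 'h' from second => "dh"
  Position 3: 'a' from first, 'j' from second => "aj"
Result: afdidhaj

afdidhaj


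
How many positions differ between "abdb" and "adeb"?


Comparing "abdb" and "adeb" position by position:
  Position 0: 'a' vs 'a' => same
  Position 1: 'b' vs 'd' => DIFFER
  Position 2: 'd' vs 'e' => DIFFER
  Position 3: 'b' vs 'b' => same
Positions that differ: 2

2


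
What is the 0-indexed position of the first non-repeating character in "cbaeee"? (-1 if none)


Input: cbaeee
Character frequencies:
  'a': 1
  'b': 1
  'c': 1
  'e': 3
Scanning left to right for freq == 1:
  Position 0 ('c'): unique! => answer = 0

0


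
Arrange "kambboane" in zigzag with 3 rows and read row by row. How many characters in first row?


Zigzag "kambboane" into 3 rows:
Placing characters:
  'k' => row 0
  'a' => row 1
  'm' => row 2
  'b' => row 1
  'b' => row 0
  'o' => row 1
  'a' => row 2
  'n' => row 1
  'e' => row 0
Rows:
  Row 0: "kbe"
  Row 1: "abon"
  Row 2: "ma"
First row length: 3

3


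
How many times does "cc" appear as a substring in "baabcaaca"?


Searching for "cc" in "baabcaaca"
Scanning each position:
  Position 0: "ba" => no
  Position 1: "aa" => no
  Position 2: "ab" => no
  Position 3: "bc" => no
  Position 4: "ca" => no
  Position 5: "aa" => no
  Position 6: "ac" => no
  Position 7: "ca" => no
Total occurrences: 0

0


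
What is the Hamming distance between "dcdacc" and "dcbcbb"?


Comparing "dcdacc" and "dcbcbb" position by position:
  Position 0: 'd' vs 'd' => same
  Position 1: 'c' vs 'c' => same
  Position 2: 'd' vs 'b' => differ
  Position 3: 'a' vs 'c' => differ
  Position 4: 'c' vs 'b' => differ
  Position 5: 'c' vs 'b' => differ
Total differences (Hamming distance): 4

4


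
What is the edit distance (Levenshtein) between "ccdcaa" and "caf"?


Computing edit distance: "ccdcaa" -> "caf"
DP table:
           c    a    f
      0    1    2    3
  c   1    0    1    2
  c   2    1    1    2
  d   3    2    2    2
  c   4    3    3    3
  a   5    4    3    4
  a   6    5    4    4
Edit distance = dp[6][3] = 4

4


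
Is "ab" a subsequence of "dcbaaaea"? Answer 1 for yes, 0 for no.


Check if "ab" is a subsequence of "dcbaaaea"
Greedy scan:
  Position 0 ('d'): no match needed
  Position 1 ('c'): no match needed
  Position 2 ('b'): no match needed
  Position 3 ('a'): matches sub[0] = 'a'
  Position 4 ('a'): no match needed
  Position 5 ('a'): no match needed
  Position 6 ('e'): no match needed
  Position 7 ('a'): no match needed
Only matched 1/2 characters => not a subsequence

0


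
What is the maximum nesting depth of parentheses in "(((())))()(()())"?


Input: "(((())))()(()())"
Tracking depth:
  Position 0 '(': depth becomes 1
  Position 1 '(': depth becomes 2
  Position 2 '(': depth becomes 3
  Position 3 '(': depth becomes 4
  Position 4 ')': depth becomes 3
  Position 5 ')': depth becomes 2
  Position 6 ')': depth becomes 1
  Position 7 ')': depth becomes 0
  Position 8 '(': depth becomes 1
  Position 9 ')': depth becomes 0
  Position 10 '(': depth becomes 1
  Position 11 '(': depth becomes 2
  Position 12 ')': depth becomes 1
  Position 13 '(': depth becomes 2
  Position 14 ')': depth becomes 1
  Position 15 ')': depth becomes 0
Maximum depth reached: 4

4


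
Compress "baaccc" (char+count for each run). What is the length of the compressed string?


Input: baaccc
Runs:
  'b' x 1 => "b1"
  'a' x 2 => "a2"
  'c' x 3 => "c3"
Compressed: "b1a2c3"
Compressed length: 6

6


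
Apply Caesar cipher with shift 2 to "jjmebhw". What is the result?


Caesar cipher: shift "jjmebhw" by 2
  'j' (pos 9) + 2 = pos 11 = 'l'
  'j' (pos 9) + 2 = pos 11 = 'l'
  'm' (pos 12) + 2 = pos 14 = 'o'
  'e' (pos 4) + 2 = pos 6 = 'g'
  'b' (pos 1) + 2 = pos 3 = 'd'
  'h' (pos 7) + 2 = pos 9 = 'j'
  'w' (pos 22) + 2 = pos 24 = 'y'
Result: llogdjy

llogdjy


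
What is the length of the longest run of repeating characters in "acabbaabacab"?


Input: "acabbaabacab"
Scanning for longest run:
  Position 1 ('c'): new char, reset run to 1
  Position 2 ('a'): new char, reset run to 1
  Position 3 ('b'): new char, reset run to 1
  Position 4 ('b'): continues run of 'b', length=2
  Position 5 ('a'): new char, reset run to 1
  Position 6 ('a'): continues run of 'a', length=2
  Position 7 ('b'): new char, reset run to 1
  Position 8 ('a'): new char, reset run to 1
  Position 9 ('c'): new char, reset run to 1
  Position 10 ('a'): new char, reset run to 1
  Position 11 ('b'): new char, reset run to 1
Longest run: 'b' with length 2

2


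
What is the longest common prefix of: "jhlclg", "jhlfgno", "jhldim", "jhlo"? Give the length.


Words: jhlclg, jhlfgno, jhldim, jhlo
  Position 0: all 'j' => match
  Position 1: all 'h' => match
  Position 2: all 'l' => match
  Position 3: ('c', 'f', 'd', 'o') => mismatch, stop
LCP = "jhl" (length 3)

3


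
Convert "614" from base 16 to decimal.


Input: "614" in base 16
Positional expansion:
  Digit '6' (value 6) x 16^2 = 1536
  Digit '1' (value 1) x 16^1 = 16
  Digit '4' (value 4) x 16^0 = 4
Sum = 1556

1556


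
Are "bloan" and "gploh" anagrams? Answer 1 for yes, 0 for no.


Strings: "bloan", "gploh"
Sorted first:  ablno
Sorted second: ghlop
Differ at position 0: 'a' vs 'g' => not anagrams

0


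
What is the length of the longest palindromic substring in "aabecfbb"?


Input: "aabecfbb"
Checking substrings for palindromes:
  [0:2] "aa" (len 2) => palindrome
  [6:8] "bb" (len 2) => palindrome
Longest palindromic substring: "aa" with length 2

2


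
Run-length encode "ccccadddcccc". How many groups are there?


Input: ccccadddcccc
Scanning for consecutive runs:
  Group 1: 'c' x 4 (positions 0-3)
  Group 2: 'a' x 1 (positions 4-4)
  Group 3: 'd' x 3 (positions 5-7)
  Group 4: 'c' x 4 (positions 8-11)
Total groups: 4

4


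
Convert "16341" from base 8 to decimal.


Input: "16341" in base 8
Positional expansion:
  Digit '1' (value 1) x 8^4 = 4096
  Digit '6' (value 6) x 8^3 = 3072
  Digit '3' (value 3) x 8^2 = 192
  Digit '4' (value 4) x 8^1 = 32
  Digit '1' (value 1) x 8^0 = 1
Sum = 7393

7393


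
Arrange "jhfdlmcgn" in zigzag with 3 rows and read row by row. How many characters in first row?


Zigzag "jhfdlmcgn" into 3 rows:
Placing characters:
  'j' => row 0
  'h' => row 1
  'f' => row 2
  'd' => row 1
  'l' => row 0
  'm' => row 1
  'c' => row 2
  'g' => row 1
  'n' => row 0
Rows:
  Row 0: "jln"
  Row 1: "hdmg"
  Row 2: "fc"
First row length: 3

3


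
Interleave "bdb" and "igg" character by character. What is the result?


Interleaving "bdb" and "igg":
  Position 0: 'b' from first, 'i' from second => "bi"
  Position 1: 'd' from first, 'g' from second => "dg"
  Position 2: 'b' from first, 'g' from second => "bg"
Result: bidgbg

bidgbg


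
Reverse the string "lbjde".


Input: lbjde
Reading characters right to left:
  Position 4: 'e'
  Position 3: 'd'
  Position 2: 'j'
  Position 1: 'b'
  Position 0: 'l'
Reversed: edjbl

edjbl


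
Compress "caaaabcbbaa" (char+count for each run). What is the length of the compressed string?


Input: caaaabcbbaa
Runs:
  'c' x 1 => "c1"
  'a' x 4 => "a4"
  'b' x 1 => "b1"
  'c' x 1 => "c1"
  'b' x 2 => "b2"
  'a' x 2 => "a2"
Compressed: "c1a4b1c1b2a2"
Compressed length: 12

12


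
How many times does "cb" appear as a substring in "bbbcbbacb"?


Searching for "cb" in "bbbcbbacb"
Scanning each position:
  Position 0: "bb" => no
  Position 1: "bb" => no
  Position 2: "bc" => no
  Position 3: "cb" => MATCH
  Position 4: "bb" => no
  Position 5: "ba" => no
  Position 6: "ac" => no
  Position 7: "cb" => MATCH
Total occurrences: 2

2


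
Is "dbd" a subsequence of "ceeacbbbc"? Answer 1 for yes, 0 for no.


Check if "dbd" is a subsequence of "ceeacbbbc"
Greedy scan:
  Position 0 ('c'): no match needed
  Position 1 ('e'): no match needed
  Position 2 ('e'): no match needed
  Position 3 ('a'): no match needed
  Position 4 ('c'): no match needed
  Position 5 ('b'): no match needed
  Position 6 ('b'): no match needed
  Position 7 ('b'): no match needed
  Position 8 ('c'): no match needed
Only matched 0/3 characters => not a subsequence

0


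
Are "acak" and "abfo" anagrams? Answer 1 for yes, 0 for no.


Strings: "acak", "abfo"
Sorted first:  aack
Sorted second: abfo
Differ at position 1: 'a' vs 'b' => not anagrams

0


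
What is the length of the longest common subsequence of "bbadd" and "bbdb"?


LCS of "bbadd" and "bbdb"
DP table:
           b    b    d    b
      0    0    0    0    0
  b   0    1    1    1    1
  b   0    1    2    2    2
  a   0    1    2    2    2
  d   0    1    2    3    3
  d   0    1    2    3    3
LCS length = dp[5][4] = 3

3


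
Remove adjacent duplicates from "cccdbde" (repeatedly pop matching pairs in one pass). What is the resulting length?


Input: cccdbde
Stack-based adjacent duplicate removal:
  Read 'c': push. Stack: c
  Read 'c': matches stack top 'c' => pop. Stack: (empty)
  Read 'c': push. Stack: c
  Read 'd': push. Stack: cd
  Read 'b': push. Stack: cdb
  Read 'd': push. Stack: cdbd
  Read 'e': push. Stack: cdbde
Final stack: "cdbde" (length 5)

5


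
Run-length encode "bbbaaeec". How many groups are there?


Input: bbbaaeec
Scanning for consecutive runs:
  Group 1: 'b' x 3 (positions 0-2)
  Group 2: 'a' x 2 (positions 3-4)
  Group 3: 'e' x 2 (positions 5-6)
  Group 4: 'c' x 1 (positions 7-7)
Total groups: 4

4


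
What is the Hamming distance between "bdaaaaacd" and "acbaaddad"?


Comparing "bdaaaaacd" and "acbaaddad" position by position:
  Position 0: 'b' vs 'a' => differ
  Position 1: 'd' vs 'c' => differ
  Position 2: 'a' vs 'b' => differ
  Position 3: 'a' vs 'a' => same
  Position 4: 'a' vs 'a' => same
  Position 5: 'a' vs 'd' => differ
  Position 6: 'a' vs 'd' => differ
  Position 7: 'c' vs 'a' => differ
  Position 8: 'd' vs 'd' => same
Total differences (Hamming distance): 6

6


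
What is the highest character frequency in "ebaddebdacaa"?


Input: ebaddebdacaa
Character counts:
  'a': 4
  'b': 2
  'c': 1
  'd': 3
  'e': 2
Maximum frequency: 4

4


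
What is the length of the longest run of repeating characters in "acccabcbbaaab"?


Input: "acccabcbbaaab"
Scanning for longest run:
  Position 1 ('c'): new char, reset run to 1
  Position 2 ('c'): continues run of 'c', length=2
  Position 3 ('c'): continues run of 'c', length=3
  Position 4 ('a'): new char, reset run to 1
  Position 5 ('b'): new char, reset run to 1
  Position 6 ('c'): new char, reset run to 1
  Position 7 ('b'): new char, reset run to 1
  Position 8 ('b'): continues run of 'b', length=2
  Position 9 ('a'): new char, reset run to 1
  Position 10 ('a'): continues run of 'a', length=2
  Position 11 ('a'): continues run of 'a', length=3
  Position 12 ('b'): new char, reset run to 1
Longest run: 'c' with length 3

3


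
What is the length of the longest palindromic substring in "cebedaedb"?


Input: "cebedaedb"
Checking substrings for palindromes:
  [1:4] "ebe" (len 3) => palindrome
Longest palindromic substring: "ebe" with length 3

3


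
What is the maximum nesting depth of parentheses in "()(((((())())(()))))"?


Input: "()(((((())())(()))))"
Tracking depth:
  Position 0 '(': depth becomes 1
  Position 1 ')': depth becomes 0
  Position 2 '(': depth becomes 1
  Position 3 '(': depth becomes 2
  Position 4 '(': depth becomes 3
  Position 5 '(': depth becomes 4
  Position 6 '(': depth becomes 5
  Position 7 '(': depth becomes 6
  Position 8 ')': depth becomes 5
  Position 9 ')': depth becomes 4
  Position 10 '(': depth becomes 5
  Position 11 ')': depth becomes 4
  Position 12 ')': depth becomes 3
  Position 13 '(': depth becomes 4
  Position 14 '(': depth becomes 5
  Position 15 ')': depth becomes 4
  Position 16 ')': depth becomes 3
  Position 17 ')': depth becomes 2
  Position 18 ')': depth becomes 1
  Position 19 ')': depth becomes 0
Maximum depth reached: 6

6


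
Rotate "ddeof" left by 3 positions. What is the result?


Input: "ddeof", rotate left by 3
First 3 characters: "dde"
Remaining characters: "of"
Concatenate remaining + first: "of" + "dde" = "ofdde"

ofdde


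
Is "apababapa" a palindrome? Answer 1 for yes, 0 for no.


Input: apababapa
Reversed: apababapa
  Compare pos 0 ('a') with pos 8 ('a'): match
  Compare pos 1 ('p') with pos 7 ('p'): match
  Compare pos 2 ('a') with pos 6 ('a'): match
  Compare pos 3 ('b') with pos 5 ('b'): match
Result: palindrome

1


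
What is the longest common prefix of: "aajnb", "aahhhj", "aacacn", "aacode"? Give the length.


Words: aajnb, aahhhj, aacacn, aacode
  Position 0: all 'a' => match
  Position 1: all 'a' => match
  Position 2: ('j', 'h', 'c', 'c') => mismatch, stop
LCP = "aa" (length 2)

2


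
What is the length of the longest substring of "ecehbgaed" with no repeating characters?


Input: "ecehbgaed"
Sliding window (track last position of each char):
  Position 0 ('e'): window [0,0] length 1 -- new best
  Position 1 ('c'): window [0,1] length 2 -- new best
  Position 2 ('e'): repeat (last at 0), move window start to 1
  Position 2 ('e'): window [1,2] length 2
  Position 3 ('h'): window [1,3] length 3 -- new best
  Position 4 ('b'): window [1,4] length 4 -- new best
  Position 5 ('g'): window [1,5] length 5 -- new best
  Position 6 ('a'): window [1,6] length 6 -- new best
  Position 7 ('e'): repeat (last at 2), move window start to 3
  Position 7 ('e'): window [3,7] length 5
  Position 8 ('d'): window [3,8] length 6
Longest substring with no repeats: "cehbga" with length 6

6


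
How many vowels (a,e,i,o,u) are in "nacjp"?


Input: nacjp
Checking each character:
  'n' at position 0: consonant
  'a' at position 1: vowel (running total: 1)
  'c' at position 2: consonant
  'j' at position 3: consonant
  'p' at position 4: consonant
Total vowels: 1

1


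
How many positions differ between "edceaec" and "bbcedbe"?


Comparing "edceaec" and "bbcedbe" position by position:
  Position 0: 'e' vs 'b' => DIFFER
  Position 1: 'd' vs 'b' => DIFFER
  Position 2: 'c' vs 'c' => same
  Position 3: 'e' vs 'e' => same
  Position 4: 'a' vs 'd' => DIFFER
  Position 5: 'e' vs 'b' => DIFFER
  Position 6: 'c' vs 'e' => DIFFER
Positions that differ: 5

5


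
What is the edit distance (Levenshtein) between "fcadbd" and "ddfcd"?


Computing edit distance: "fcadbd" -> "ddfcd"
DP table:
           d    d    f    c    d
      0    1    2    3    4    5
  f   1    1    2    2    3    4
  c   2    2    2    3    2    3
  a   3    3    3    3    3    3
  d   4    3    3    4    4    3
  b   5    4    4    4    5    4
  d   6    5    4    5    5    5
Edit distance = dp[6][5] = 5

5


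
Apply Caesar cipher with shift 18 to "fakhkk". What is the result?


Caesar cipher: shift "fakhkk" by 18
  'f' (pos 5) + 18 = pos 23 = 'x'
  'a' (pos 0) + 18 = pos 18 = 's'
  'k' (pos 10) + 18 = pos 2 = 'c'
  'h' (pos 7) + 18 = pos 25 = 'z'
  'k' (pos 10) + 18 = pos 2 = 'c'
  'k' (pos 10) + 18 = pos 2 = 'c'
Result: xsczcc

xsczcc


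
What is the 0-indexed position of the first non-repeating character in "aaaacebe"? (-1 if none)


Input: aaaacebe
Character frequencies:
  'a': 4
  'b': 1
  'c': 1
  'e': 2
Scanning left to right for freq == 1:
  Position 0 ('a'): freq=4, skip
  Position 1 ('a'): freq=4, skip
  Position 2 ('a'): freq=4, skip
  Position 3 ('a'): freq=4, skip
  Position 4 ('c'): unique! => answer = 4

4


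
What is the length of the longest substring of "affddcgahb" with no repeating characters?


Input: "affddcgahb"
Sliding window (track last position of each char):
  Position 0 ('a'): window [0,0] length 1 -- new best
  Position 1 ('f'): window [0,1] length 2 -- new best
  Position 2 ('f'): repeat (last at 1), move window start to 2
  Position 2 ('f'): window [2,2] length 1
  Position 3 ('d'): window [2,3] length 2
  Position 4 ('d'): repeat (last at 3), move window start to 4
  Position 4 ('d'): window [4,4] length 1
  Position 5 ('c'): window [4,5] length 2
  Position 6 ('g'): window [4,6] length 3 -- new best
  Position 7 ('a'): window [4,7] length 4 -- new best
  Position 8 ('h'): window [4,8] length 5 -- new best
  Position 9 ('b'): window [4,9] length 6 -- new best
Longest substring with no repeats: "dcgahb" with length 6

6


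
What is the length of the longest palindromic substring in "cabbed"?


Input: "cabbed"
Checking substrings for palindromes:
  [2:4] "bb" (len 2) => palindrome
Longest palindromic substring: "bb" with length 2

2


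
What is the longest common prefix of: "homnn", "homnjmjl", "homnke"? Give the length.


Words: homnn, homnjmjl, homnke
  Position 0: all 'h' => match
  Position 1: all 'o' => match
  Position 2: all 'm' => match
  Position 3: all 'n' => match
  Position 4: ('n', 'j', 'k') => mismatch, stop
LCP = "homn" (length 4)

4


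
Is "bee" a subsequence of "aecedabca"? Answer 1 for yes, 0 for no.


Check if "bee" is a subsequence of "aecedabca"
Greedy scan:
  Position 0 ('a'): no match needed
  Position 1 ('e'): no match needed
  Position 2 ('c'): no match needed
  Position 3 ('e'): no match needed
  Position 4 ('d'): no match needed
  Position 5 ('a'): no match needed
  Position 6 ('b'): matches sub[0] = 'b'
  Position 7 ('c'): no match needed
  Position 8 ('a'): no match needed
Only matched 1/3 characters => not a subsequence

0


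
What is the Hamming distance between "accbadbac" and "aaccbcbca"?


Comparing "accbadbac" and "aaccbcbca" position by position:
  Position 0: 'a' vs 'a' => same
  Position 1: 'c' vs 'a' => differ
  Position 2: 'c' vs 'c' => same
  Position 3: 'b' vs 'c' => differ
  Position 4: 'a' vs 'b' => differ
  Position 5: 'd' vs 'c' => differ
  Position 6: 'b' vs 'b' => same
  Position 7: 'a' vs 'c' => differ
  Position 8: 'c' vs 'a' => differ
Total differences (Hamming distance): 6

6


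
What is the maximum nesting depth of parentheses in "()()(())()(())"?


Input: "()()(())()(())"
Tracking depth:
  Position 0 '(': depth becomes 1
  Position 1 ')': depth becomes 0
  Position 2 '(': depth becomes 1
  Position 3 ')': depth becomes 0
  Position 4 '(': depth becomes 1
  Position 5 '(': depth becomes 2
  Position 6 ')': depth becomes 1
  Position 7 ')': depth becomes 0
  Position 8 '(': depth becomes 1
  Position 9 ')': depth becomes 0
  Position 10 '(': depth becomes 1
  Position 11 '(': depth becomes 2
  Position 12 ')': depth becomes 1
  Position 13 ')': depth becomes 0
Maximum depth reached: 2

2


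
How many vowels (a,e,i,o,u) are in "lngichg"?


Input: lngichg
Checking each character:
  'l' at position 0: consonant
  'n' at position 1: consonant
  'g' at position 2: consonant
  'i' at position 3: vowel (running total: 1)
  'c' at position 4: consonant
  'h' at position 5: consonant
  'g' at position 6: consonant
Total vowels: 1

1


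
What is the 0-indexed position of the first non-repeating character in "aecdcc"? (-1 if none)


Input: aecdcc
Character frequencies:
  'a': 1
  'c': 3
  'd': 1
  'e': 1
Scanning left to right for freq == 1:
  Position 0 ('a'): unique! => answer = 0

0


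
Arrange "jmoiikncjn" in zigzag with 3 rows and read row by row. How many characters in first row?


Zigzag "jmoiikncjn" into 3 rows:
Placing characters:
  'j' => row 0
  'm' => row 1
  'o' => row 2
  'i' => row 1
  'i' => row 0
  'k' => row 1
  'n' => row 2
  'c' => row 1
  'j' => row 0
  'n' => row 1
Rows:
  Row 0: "jij"
  Row 1: "mikcn"
  Row 2: "on"
First row length: 3

3


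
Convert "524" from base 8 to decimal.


Input: "524" in base 8
Positional expansion:
  Digit '5' (value 5) x 8^2 = 320
  Digit '2' (value 2) x 8^1 = 16
  Digit '4' (value 4) x 8^0 = 4
Sum = 340

340


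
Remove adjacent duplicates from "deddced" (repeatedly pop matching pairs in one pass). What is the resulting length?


Input: deddced
Stack-based adjacent duplicate removal:
  Read 'd': push. Stack: d
  Read 'e': push. Stack: de
  Read 'd': push. Stack: ded
  Read 'd': matches stack top 'd' => pop. Stack: de
  Read 'c': push. Stack: dec
  Read 'e': push. Stack: dece
  Read 'd': push. Stack: deced
Final stack: "deced" (length 5)

5


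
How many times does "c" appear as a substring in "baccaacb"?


Searching for "c" in "baccaacb"
Scanning each position:
  Position 0: "b" => no
  Position 1: "a" => no
  Position 2: "c" => MATCH
  Position 3: "c" => MATCH
  Position 4: "a" => no
  Position 5: "a" => no
  Position 6: "c" => MATCH
  Position 7: "b" => no
Total occurrences: 3

3


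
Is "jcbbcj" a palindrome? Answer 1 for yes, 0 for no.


Input: jcbbcj
Reversed: jcbbcj
  Compare pos 0 ('j') with pos 5 ('j'): match
  Compare pos 1 ('c') with pos 4 ('c'): match
  Compare pos 2 ('b') with pos 3 ('b'): match
Result: palindrome

1


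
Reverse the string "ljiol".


Input: ljiol
Reading characters right to left:
  Position 4: 'l'
  Position 3: 'o'
  Position 2: 'i'
  Position 1: 'j'
  Position 0: 'l'
Reversed: loijl

loijl


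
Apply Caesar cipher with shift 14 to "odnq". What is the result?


Caesar cipher: shift "odnq" by 14
  'o' (pos 14) + 14 = pos 2 = 'c'
  'd' (pos 3) + 14 = pos 17 = 'r'
  'n' (pos 13) + 14 = pos 1 = 'b'
  'q' (pos 16) + 14 = pos 4 = 'e'
Result: crbe

crbe


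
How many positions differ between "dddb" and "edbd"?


Comparing "dddb" and "edbd" position by position:
  Position 0: 'd' vs 'e' => DIFFER
  Position 1: 'd' vs 'd' => same
  Position 2: 'd' vs 'b' => DIFFER
  Position 3: 'b' vs 'd' => DIFFER
Positions that differ: 3

3


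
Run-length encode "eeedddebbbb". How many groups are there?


Input: eeedddebbbb
Scanning for consecutive runs:
  Group 1: 'e' x 3 (positions 0-2)
  Group 2: 'd' x 3 (positions 3-5)
  Group 3: 'e' x 1 (positions 6-6)
  Group 4: 'b' x 4 (positions 7-10)
Total groups: 4

4


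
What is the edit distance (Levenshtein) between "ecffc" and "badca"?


Computing edit distance: "ecffc" -> "badca"
DP table:
           b    a    d    c    a
      0    1    2    3    4    5
  e   1    1    2    3    4    5
  c   2    2    2    3    3    4
  f   3    3    3    3    4    4
  f   4    4    4    4    4    5
  c   5    5    5    5    4    5
Edit distance = dp[5][5] = 5

5


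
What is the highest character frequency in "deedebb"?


Input: deedebb
Character counts:
  'b': 2
  'd': 2
  'e': 3
Maximum frequency: 3

3


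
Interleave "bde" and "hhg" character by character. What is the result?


Interleaving "bde" and "hhg":
  Position 0: 'b' from first, 'h' from second => "bh"
  Position 1: 'd' from first, 'h' from second => "dh"
  Position 2: 'e' from first, 'g' from second => "eg"
Result: bhdheg

bhdheg


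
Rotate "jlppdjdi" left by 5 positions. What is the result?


Input: "jlppdjdi", rotate left by 5
First 5 characters: "jlppd"
Remaining characters: "jdi"
Concatenate remaining + first: "jdi" + "jlppd" = "jdijlppd"

jdijlppd


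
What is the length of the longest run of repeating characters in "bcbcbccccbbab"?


Input: "bcbcbccccbbab"
Scanning for longest run:
  Position 1 ('c'): new char, reset run to 1
  Position 2 ('b'): new char, reset run to 1
  Position 3 ('c'): new char, reset run to 1
  Position 4 ('b'): new char, reset run to 1
  Position 5 ('c'): new char, reset run to 1
  Position 6 ('c'): continues run of 'c', length=2
  Position 7 ('c'): continues run of 'c', length=3
  Position 8 ('c'): continues run of 'c', length=4
  Position 9 ('b'): new char, reset run to 1
  Position 10 ('b'): continues run of 'b', length=2
  Position 11 ('a'): new char, reset run to 1
  Position 12 ('b'): new char, reset run to 1
Longest run: 'c' with length 4

4


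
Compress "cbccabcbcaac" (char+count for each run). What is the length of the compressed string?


Input: cbccabcbcaac
Runs:
  'c' x 1 => "c1"
  'b' x 1 => "b1"
  'c' x 2 => "c2"
  'a' x 1 => "a1"
  'b' x 1 => "b1"
  'c' x 1 => "c1"
  'b' x 1 => "b1"
  'c' x 1 => "c1"
  'a' x 2 => "a2"
  'c' x 1 => "c1"
Compressed: "c1b1c2a1b1c1b1c1a2c1"
Compressed length: 20

20
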